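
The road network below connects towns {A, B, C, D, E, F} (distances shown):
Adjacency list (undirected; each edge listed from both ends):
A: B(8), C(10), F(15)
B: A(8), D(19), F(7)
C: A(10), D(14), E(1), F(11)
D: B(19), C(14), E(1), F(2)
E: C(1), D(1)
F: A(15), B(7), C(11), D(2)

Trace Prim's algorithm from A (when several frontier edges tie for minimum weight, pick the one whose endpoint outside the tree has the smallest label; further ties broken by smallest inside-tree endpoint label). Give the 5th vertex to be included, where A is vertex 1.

E

Prim, starting at A.
Step 1: frontier [A-B 8, A-C 10, A-F 15] → take A-B (8); add B.
Step 2: frontier [A-C 10, A-F 15, B-F 7, B-D 19] → take B-F (7); add F.
Step 3: frontier [A-C 10, B-D 19, D-F 2, C-F 11] → take D-F (2); add D.
Step 4: frontier [A-C 10, D-E 1, C-D 14, C-F 11] → take D-E (1); add E.
Step 5: frontier [A-C 10, C-D 14, C-E 1, C-F 11] → take C-E (1); add C.
Vertex order: A, B, F, D, E, C. The 5th vertex is E.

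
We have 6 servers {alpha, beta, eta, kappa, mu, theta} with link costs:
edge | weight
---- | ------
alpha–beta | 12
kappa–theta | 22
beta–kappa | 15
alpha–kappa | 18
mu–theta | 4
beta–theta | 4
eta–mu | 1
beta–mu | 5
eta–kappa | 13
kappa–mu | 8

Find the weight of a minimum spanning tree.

Kruskal: consider edges lightest-first.
eta–mu (1): add. Components now {alpha} {beta} {theta} {kappa} {eta,mu}
beta–theta (4): add. Components now {alpha} {beta,theta} {kappa} {eta,mu}
mu–theta (4): add. Components now {alpha} {beta,eta,mu,theta} {kappa}
beta–mu (5): skip — beta and mu already connected.
kappa–mu (8): add. Components now {alpha} {beta,eta,kappa,mu,theta}
alpha–beta (12): add. Components now {alpha,beta,eta,kappa,mu,theta}
MST edges: eta–mu, beta–theta, mu–theta, kappa–mu, alpha–beta; total weight 1+4+4+8+12 = 29.

29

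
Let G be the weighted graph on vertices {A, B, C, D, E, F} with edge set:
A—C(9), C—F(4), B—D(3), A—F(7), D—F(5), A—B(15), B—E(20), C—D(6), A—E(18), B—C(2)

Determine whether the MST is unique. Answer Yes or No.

Yes

Kruskal's algorithm — process edges by increasing weight (ties by edge label):
B—C (2): add. Components now {A} {B,C} {D} {E} {F}
B—D (3): add. Components now {A} {B,C,D} {E} {F}
C—F (4): add. Components now {A} {B,C,D,F} {E}
D—F (5): skip — D and F already connected.
C—D (6): skip — C and D already connected.
A—F (7): add. Components now {A,B,C,D,F} {E}
A—C (9): skip — A and C already connected.
A—B (15): skip — A and B already connected.
A—E (18): add. Components now {A,B,C,D,E,F}
Every non-tree edge has weight strictly greater than the heaviest edge on the tree path between its endpoints, so the MST is unique.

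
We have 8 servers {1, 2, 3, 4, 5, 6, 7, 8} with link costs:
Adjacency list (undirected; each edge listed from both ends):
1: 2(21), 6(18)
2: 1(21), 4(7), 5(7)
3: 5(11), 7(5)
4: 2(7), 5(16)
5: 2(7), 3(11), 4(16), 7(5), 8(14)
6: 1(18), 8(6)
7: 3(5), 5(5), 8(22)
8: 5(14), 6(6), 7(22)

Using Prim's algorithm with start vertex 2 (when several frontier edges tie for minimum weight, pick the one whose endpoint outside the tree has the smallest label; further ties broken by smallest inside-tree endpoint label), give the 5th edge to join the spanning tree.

Grow the tree from 2 using Prim:
Step 1: frontier [2-4 7, 2-5 7, 1-2 21] → take 2-4 (7); add 4.
Step 2: frontier [2-5 7, 1-2 21, 4-5 16] → take 2-5 (7); add 5.
Step 3: frontier [1-2 21, 5-7 5, 3-5 11, 5-8 14] → take 5-7 (5); add 7.
Step 4: frontier [1-2 21, 3-5 11, 5-8 14, 3-7 5, 7-8 22] → take 3-7 (5); add 3.
Step 5: frontier [1-2 21, 5-8 14, 7-8 22] → take 5-8 (14); add 8.
Step 6: frontier [1-2 21, 6-8 6] → take 6-8 (6); add 6.
Step 7: frontier [1-2 21, 1-6 18] → take 1-6 (18); add 1.
The 5th edge added is 5-8.

5-8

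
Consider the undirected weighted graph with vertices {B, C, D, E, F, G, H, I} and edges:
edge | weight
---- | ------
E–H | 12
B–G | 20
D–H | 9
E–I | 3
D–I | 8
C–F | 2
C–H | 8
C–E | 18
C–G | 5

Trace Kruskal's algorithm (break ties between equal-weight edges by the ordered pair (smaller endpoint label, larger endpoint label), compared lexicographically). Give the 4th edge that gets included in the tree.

C-H

Kruskal's algorithm — process edges by increasing weight (ties by edge label):
C–F (2): add — endpoints in different components.
E–I (3): add — endpoints in different components.
C–G (5): add — endpoints in different components.
C–H (8): add — endpoints in different components.
D–I (8): add — endpoints in different components.
D–H (9): add — endpoints in different components.
E–H (12): skip — E and H already connected.
C–E (18): skip — C and E already connected.
B–G (20): add — endpoints in different components.
The 4th edge added is C–H.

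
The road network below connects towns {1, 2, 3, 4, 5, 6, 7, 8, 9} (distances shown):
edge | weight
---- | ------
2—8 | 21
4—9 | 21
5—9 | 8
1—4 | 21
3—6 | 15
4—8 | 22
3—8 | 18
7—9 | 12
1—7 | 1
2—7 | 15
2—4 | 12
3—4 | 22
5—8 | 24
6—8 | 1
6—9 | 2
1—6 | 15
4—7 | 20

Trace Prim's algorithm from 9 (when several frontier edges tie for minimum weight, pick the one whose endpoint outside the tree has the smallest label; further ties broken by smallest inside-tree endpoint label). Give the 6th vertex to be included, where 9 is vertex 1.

1

Grow the tree from 9 using Prim:
Step 1: cheapest edge leaving the tree is 6—9 (2); add 6.
Step 2: cheapest edge leaving the tree is 6—8 (1); add 8.
Step 3: cheapest edge leaving the tree is 5—9 (8); add 5.
Step 4: cheapest edge leaving the tree is 7—9 (12); add 7.
Step 5: cheapest edge leaving the tree is 1—7 (1); add 1.
Step 6: cheapest edge leaving the tree is 2—7 (15); add 2.
Step 7: cheapest edge leaving the tree is 2—4 (12); add 4.
Step 8: cheapest edge leaving the tree is 3—6 (15); add 3.
Vertex order: 9, 6, 8, 5, 7, 1, 2, 4, 3. The 6th vertex is 1.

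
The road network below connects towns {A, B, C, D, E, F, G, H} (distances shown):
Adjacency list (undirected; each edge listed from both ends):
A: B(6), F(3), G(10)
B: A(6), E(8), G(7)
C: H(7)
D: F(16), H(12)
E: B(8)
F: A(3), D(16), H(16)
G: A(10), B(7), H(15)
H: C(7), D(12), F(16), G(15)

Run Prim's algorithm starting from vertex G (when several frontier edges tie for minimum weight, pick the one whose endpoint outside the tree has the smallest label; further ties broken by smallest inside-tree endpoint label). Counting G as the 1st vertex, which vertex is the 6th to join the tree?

H

Prim's algorithm from G:
Step 1: frontier [B-G 7, A-G 10, G-H 15] → take B-G (7); add B.
Step 2: frontier [A-B 6, B-E 8, A-G 10, G-H 15] → take A-B (6); add A.
Step 3: frontier [A-F 3, B-E 8, G-H 15] → take A-F (3); add F.
Step 4: frontier [B-E 8, D-F 16, F-H 16, G-H 15] → take B-E (8); add E.
Step 5: frontier [D-F 16, F-H 16, G-H 15] → take G-H (15); add H.
Step 6: frontier [D-F 16, C-H 7, D-H 12] → take C-H (7); add C.
Step 7: frontier [D-F 16, D-H 12] → take D-H (12); add D.
Vertex order: G, B, A, F, E, H, C, D. The 6th vertex is H.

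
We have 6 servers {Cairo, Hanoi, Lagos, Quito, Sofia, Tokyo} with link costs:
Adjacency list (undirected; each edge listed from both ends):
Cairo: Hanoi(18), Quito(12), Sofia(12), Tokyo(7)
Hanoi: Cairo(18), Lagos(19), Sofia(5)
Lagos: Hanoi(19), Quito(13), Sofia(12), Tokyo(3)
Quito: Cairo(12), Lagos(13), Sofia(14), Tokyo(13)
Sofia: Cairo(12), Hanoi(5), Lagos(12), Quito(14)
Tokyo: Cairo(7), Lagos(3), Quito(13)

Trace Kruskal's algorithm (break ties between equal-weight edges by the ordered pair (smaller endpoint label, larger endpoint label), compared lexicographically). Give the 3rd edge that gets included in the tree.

Kruskal: consider edges lightest-first.
Lagos-Tokyo (3): add. Components now {Hanoi} {Sofia} {Lagos,Tokyo} {Cairo} {Quito}
Hanoi-Sofia (5): add. Components now {Hanoi,Sofia} {Lagos,Tokyo} {Cairo} {Quito}
Cairo-Tokyo (7): add. Components now {Hanoi,Sofia} {Cairo,Lagos,Tokyo} {Quito}
Cairo-Quito (12): add. Components now {Hanoi,Sofia} {Cairo,Lagos,Quito,Tokyo}
Cairo-Sofia (12): add. Components now {Cairo,Hanoi,Lagos,Quito,Sofia,Tokyo}
The 3rd edge added is Cairo-Tokyo.

Cairo-Tokyo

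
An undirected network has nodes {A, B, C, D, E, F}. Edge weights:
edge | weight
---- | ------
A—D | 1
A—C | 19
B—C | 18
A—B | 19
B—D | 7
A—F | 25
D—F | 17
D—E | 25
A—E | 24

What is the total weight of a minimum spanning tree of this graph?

67

Kruskal: consider edges lightest-first.
A—D (1): add — endpoints in different components.
B—D (7): add — endpoints in different components.
D—F (17): add — endpoints in different components.
B—C (18): add — endpoints in different components.
A—B (19): skip — A and B already connected.
A—C (19): skip — A and C already connected.
A—E (24): add — endpoints in different components.
MST edges: A—D, B—D, D—F, B—C, A—E; total weight 1+7+17+18+24 = 67.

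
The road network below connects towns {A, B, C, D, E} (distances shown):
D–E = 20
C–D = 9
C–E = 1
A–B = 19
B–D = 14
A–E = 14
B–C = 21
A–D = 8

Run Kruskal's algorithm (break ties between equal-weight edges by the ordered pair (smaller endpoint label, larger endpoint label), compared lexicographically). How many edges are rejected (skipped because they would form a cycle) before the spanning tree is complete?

Sort edges by weight, then run Kruskal:
C–E (1): add. Components now {A} {B} {C,E} {D}
A–D (8): add. Components now {A,D} {B} {C,E}
C–D (9): add. Components now {A,C,D,E} {B}
A–E (14): skip — A and E already connected.
B–D (14): add. Components now {A,B,C,D,E}
Edges rejected before the tree was complete: 1.

1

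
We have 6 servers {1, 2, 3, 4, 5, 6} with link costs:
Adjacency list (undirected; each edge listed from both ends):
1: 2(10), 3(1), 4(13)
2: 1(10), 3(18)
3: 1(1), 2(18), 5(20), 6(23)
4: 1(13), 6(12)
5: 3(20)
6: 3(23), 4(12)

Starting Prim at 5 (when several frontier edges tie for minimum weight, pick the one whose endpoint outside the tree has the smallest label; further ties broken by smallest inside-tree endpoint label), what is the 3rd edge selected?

Prim, starting at 5.
Step 1: cheapest edge leaving the tree is 3—5 (20); add 3.
Step 2: cheapest edge leaving the tree is 1—3 (1); add 1.
Step 3: cheapest edge leaving the tree is 1—2 (10); add 2.
Step 4: cheapest edge leaving the tree is 1—4 (13); add 4.
Step 5: cheapest edge leaving the tree is 4—6 (12); add 6.
The 3rd edge added is 1—2.

1-2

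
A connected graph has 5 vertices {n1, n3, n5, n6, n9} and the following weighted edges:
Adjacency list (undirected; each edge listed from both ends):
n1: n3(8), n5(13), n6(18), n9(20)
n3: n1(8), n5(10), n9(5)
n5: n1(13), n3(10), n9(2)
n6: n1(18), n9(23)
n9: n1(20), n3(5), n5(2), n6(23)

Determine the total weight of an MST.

33

Prim, starting at n1.
Step 1: cheapest edge leaving the tree is n1 n3 (8); add n3.
Step 2: cheapest edge leaving the tree is n3 n9 (5); add n9.
Step 3: cheapest edge leaving the tree is n5 n9 (2); add n5.
Step 4: cheapest edge leaving the tree is n1 n6 (18); add n6.
MST edges: n1 n3, n3 n9, n5 n9, n1 n6; total weight 8+5+2+18 = 33.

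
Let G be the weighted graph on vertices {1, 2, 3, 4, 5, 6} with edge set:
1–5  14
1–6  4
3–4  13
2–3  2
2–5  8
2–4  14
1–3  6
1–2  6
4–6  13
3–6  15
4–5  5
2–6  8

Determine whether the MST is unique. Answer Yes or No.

No

Kruskal: consider edges lightest-first.
2–3 (2): add — endpoints in different components.
1–6 (4): add — endpoints in different components.
4–5 (5): add — endpoints in different components.
1–2 (6): add — endpoints in different components.
1–3 (6): skip — 1 and 3 already connected.
2–5 (8): add — endpoints in different components.
Non-tree edge 1–3 has weight 6, equal to the heaviest edge on its tree cycle — swapping gives another MST of the same weight. Not unique.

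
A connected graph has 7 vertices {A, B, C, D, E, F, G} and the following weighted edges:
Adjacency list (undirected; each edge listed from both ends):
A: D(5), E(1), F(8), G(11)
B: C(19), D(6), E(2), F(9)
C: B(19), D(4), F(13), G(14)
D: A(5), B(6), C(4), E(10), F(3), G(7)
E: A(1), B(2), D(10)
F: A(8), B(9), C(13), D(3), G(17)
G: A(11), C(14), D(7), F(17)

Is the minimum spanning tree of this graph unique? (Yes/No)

Yes

Kruskal's algorithm — process edges by increasing weight (ties by edge label):
A E (1): add. Components now {A,E} {B} {C} {D} {F} {G}
B E (2): add. Components now {A,B,E} {C} {D} {F} {G}
D F (3): add. Components now {A,B,E} {C} {D,F} {G}
C D (4): add. Components now {A,B,E} {C,D,F} {G}
A D (5): add. Components now {A,B,C,D,E,F} {G}
B D (6): skip — B and D already connected.
D G (7): add. Components now {A,B,C,D,E,F,G}
Every non-tree edge has weight strictly greater than the heaviest edge on the tree path between its endpoints, so the MST is unique.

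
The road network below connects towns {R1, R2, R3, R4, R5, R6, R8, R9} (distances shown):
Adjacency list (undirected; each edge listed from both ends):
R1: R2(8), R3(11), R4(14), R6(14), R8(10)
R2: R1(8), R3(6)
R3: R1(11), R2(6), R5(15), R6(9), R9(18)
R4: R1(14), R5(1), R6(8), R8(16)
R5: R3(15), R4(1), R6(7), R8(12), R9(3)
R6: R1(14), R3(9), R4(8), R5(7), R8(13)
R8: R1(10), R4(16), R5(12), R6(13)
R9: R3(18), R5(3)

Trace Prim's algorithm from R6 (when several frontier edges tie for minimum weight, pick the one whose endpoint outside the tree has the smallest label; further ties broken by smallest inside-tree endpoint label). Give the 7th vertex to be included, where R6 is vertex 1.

Prim, starting at R6.
Step 1: cheapest edge leaving the tree is R5—R6 (7); add R5.
Step 2: cheapest edge leaving the tree is R4—R5 (1); add R4.
Step 3: cheapest edge leaving the tree is R5—R9 (3); add R9.
Step 4: cheapest edge leaving the tree is R3—R6 (9); add R3.
Step 5: cheapest edge leaving the tree is R2—R3 (6); add R2.
Step 6: cheapest edge leaving the tree is R1—R2 (8); add R1.
Step 7: cheapest edge leaving the tree is R1—R8 (10); add R8.
Vertex order: R6, R5, R4, R9, R3, R2, R1, R8. The 7th vertex is R1.

R1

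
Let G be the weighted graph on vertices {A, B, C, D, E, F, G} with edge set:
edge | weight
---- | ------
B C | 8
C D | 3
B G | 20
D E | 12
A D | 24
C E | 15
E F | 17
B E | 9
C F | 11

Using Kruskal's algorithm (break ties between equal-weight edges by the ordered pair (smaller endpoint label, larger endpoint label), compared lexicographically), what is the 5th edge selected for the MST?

Kruskal: consider edges lightest-first.
C D (3): add. Components now {A} {B} {C,D} {E} {F} {G}
B C (8): add. Components now {A} {B,C,D} {E} {F} {G}
B E (9): add. Components now {A} {B,C,D,E} {F} {G}
C F (11): add. Components now {A} {B,C,D,E,F} {G}
D E (12): skip — D and E already connected.
C E (15): skip — C and E already connected.
E F (17): skip — E and F already connected.
B G (20): add. Components now {A} {B,C,D,E,F,G}
A D (24): add. Components now {A,B,C,D,E,F,G}
The 5th edge added is B G.

B-G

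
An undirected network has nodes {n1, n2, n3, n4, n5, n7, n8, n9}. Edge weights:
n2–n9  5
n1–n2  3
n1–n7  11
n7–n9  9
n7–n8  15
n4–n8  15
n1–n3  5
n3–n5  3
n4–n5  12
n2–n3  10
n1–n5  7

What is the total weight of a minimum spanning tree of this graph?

52

Prim, starting at n1.
Step 1: cheapest edge leaving the tree is n1–n2 (3); add n2.
Step 2: cheapest edge leaving the tree is n1–n3 (5); add n3.
Step 3: cheapest edge leaving the tree is n3–n5 (3); add n5.
Step 4: cheapest edge leaving the tree is n2–n9 (5); add n9.
Step 5: cheapest edge leaving the tree is n7–n9 (9); add n7.
Step 6: cheapest edge leaving the tree is n4–n5 (12); add n4.
Step 7: cheapest edge leaving the tree is n4–n8 (15); add n8.
MST edges: n1–n2, n1–n3, n3–n5, n2–n9, n7–n9, n4–n5, n4–n8; total weight 3+5+3+5+9+12+15 = 52.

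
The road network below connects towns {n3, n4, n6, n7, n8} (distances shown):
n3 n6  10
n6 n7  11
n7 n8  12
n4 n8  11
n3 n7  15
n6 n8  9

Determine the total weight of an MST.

Prim's algorithm from n3:
Step 1: frontier [n3 n6 10, n3 n7 15] → take n3 n6 (10); add n6.
Step 2: frontier [n3 n7 15, n6 n8 9, n6 n7 11] → take n6 n8 (9); add n8.
Step 3: frontier [n3 n7 15, n6 n7 11, n4 n8 11, n7 n8 12] → take n4 n8 (11); add n4.
Step 4: frontier [n3 n7 15, n6 n7 11, n7 n8 12] → take n6 n7 (11); add n7.
MST edges: n3 n6, n6 n8, n4 n8, n6 n7; total weight 10+9+11+11 = 41.

41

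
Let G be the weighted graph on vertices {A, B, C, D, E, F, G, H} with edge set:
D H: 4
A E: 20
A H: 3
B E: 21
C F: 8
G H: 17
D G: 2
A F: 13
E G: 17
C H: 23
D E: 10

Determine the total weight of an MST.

61

Kruskal's algorithm — process edges by increasing weight (ties by edge label):
D G (2): add — endpoints in different components.
A H (3): add — endpoints in different components.
D H (4): add — endpoints in different components.
C F (8): add — endpoints in different components.
D E (10): add — endpoints in different components.
A F (13): add — endpoints in different components.
E G (17): skip — E and G already connected.
G H (17): skip — G and H already connected.
A E (20): skip — A and E already connected.
B E (21): add — endpoints in different components.
MST edges: D G, A H, D H, C F, D E, A F, B E; total weight 2+3+4+8+10+13+21 = 61.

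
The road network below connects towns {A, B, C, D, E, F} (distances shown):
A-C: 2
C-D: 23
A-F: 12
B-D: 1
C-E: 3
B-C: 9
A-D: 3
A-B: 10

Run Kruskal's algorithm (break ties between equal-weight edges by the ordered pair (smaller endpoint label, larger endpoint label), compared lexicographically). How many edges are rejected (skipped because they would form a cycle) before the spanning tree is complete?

2

Sort edges by weight, then run Kruskal:
B-D (1): add — endpoints in different components.
A-C (2): add — endpoints in different components.
A-D (3): add — endpoints in different components.
C-E (3): add — endpoints in different components.
B-C (9): skip — B and C already connected.
A-B (10): skip — A and B already connected.
A-F (12): add — endpoints in different components.
Edges rejected before the tree was complete: 2.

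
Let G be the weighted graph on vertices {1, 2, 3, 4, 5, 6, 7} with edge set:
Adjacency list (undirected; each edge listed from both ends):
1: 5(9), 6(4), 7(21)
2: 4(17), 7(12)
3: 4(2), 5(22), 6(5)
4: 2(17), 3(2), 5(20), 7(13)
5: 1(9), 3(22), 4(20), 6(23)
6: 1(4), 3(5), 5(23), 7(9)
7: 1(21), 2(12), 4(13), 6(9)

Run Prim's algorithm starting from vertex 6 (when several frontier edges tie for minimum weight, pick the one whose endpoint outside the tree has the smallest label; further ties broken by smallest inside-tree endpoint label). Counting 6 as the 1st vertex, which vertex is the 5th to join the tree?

5

Prim's algorithm from 6:
Step 1: frontier [1-6 4, 3-6 5, 6-7 9, 5-6 23] → take 1-6 (4); add 1.
Step 2: frontier [1-5 9, 1-7 21, 3-6 5, 6-7 9, 5-6 23] → take 3-6 (5); add 3.
Step 3: frontier [1-5 9, 1-7 21, 3-4 2, 3-5 22, 6-7 9, 5-6 23] → take 3-4 (2); add 4.
Step 4: frontier [1-5 9, 1-7 21, 3-5 22, 4-7 13, 2-4 17, 4-5 20, 6-7 9, 5-6 23] → take 1-5 (9); add 5.
Step 5: frontier [1-7 21, 4-7 13, 2-4 17, 6-7 9] → take 6-7 (9); add 7.
Step 6: frontier [2-4 17, 2-7 12] → take 2-7 (12); add 2.
Vertex order: 6, 1, 3, 4, 5, 7, 2. The 5th vertex is 5.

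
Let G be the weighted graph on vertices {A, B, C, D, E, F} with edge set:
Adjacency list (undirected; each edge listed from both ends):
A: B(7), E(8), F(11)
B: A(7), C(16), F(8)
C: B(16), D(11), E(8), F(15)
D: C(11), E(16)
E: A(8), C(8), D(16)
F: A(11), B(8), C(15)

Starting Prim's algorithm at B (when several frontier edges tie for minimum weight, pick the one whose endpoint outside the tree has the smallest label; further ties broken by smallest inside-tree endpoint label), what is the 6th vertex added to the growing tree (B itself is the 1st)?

Prim, starting at B.
Step 1: frontier [A—B 7, B—F 8, B—C 16] → take A—B (7); add A.
Step 2: frontier [A—E 8, A—F 11, B—F 8, B—C 16] → take A—E (8); add E.
Step 3: frontier [A—F 11, B—F 8, B—C 16, C—E 8, D—E 16] → take C—E (8); add C.
Step 4: frontier [A—F 11, B—F 8, C—D 11, C—F 15, D—E 16] → take B—F (8); add F.
Step 5: frontier [C—D 11, D—E 16] → take C—D (11); add D.
Vertex order: B, A, E, C, F, D. The 6th vertex is D.

D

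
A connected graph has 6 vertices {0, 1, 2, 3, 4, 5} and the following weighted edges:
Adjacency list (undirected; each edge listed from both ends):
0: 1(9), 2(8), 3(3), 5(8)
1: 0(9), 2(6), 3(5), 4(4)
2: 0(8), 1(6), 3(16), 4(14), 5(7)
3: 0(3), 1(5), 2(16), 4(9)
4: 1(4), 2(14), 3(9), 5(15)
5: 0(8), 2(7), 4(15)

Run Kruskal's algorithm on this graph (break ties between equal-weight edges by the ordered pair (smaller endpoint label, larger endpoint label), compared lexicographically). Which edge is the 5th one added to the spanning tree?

2-5

Kruskal: consider edges lightest-first.
0–3 (3): add — endpoints in different components.
1–4 (4): add — endpoints in different components.
1–3 (5): add — endpoints in different components.
1–2 (6): add — endpoints in different components.
2–5 (7): add — endpoints in different components.
The 5th edge added is 2–5.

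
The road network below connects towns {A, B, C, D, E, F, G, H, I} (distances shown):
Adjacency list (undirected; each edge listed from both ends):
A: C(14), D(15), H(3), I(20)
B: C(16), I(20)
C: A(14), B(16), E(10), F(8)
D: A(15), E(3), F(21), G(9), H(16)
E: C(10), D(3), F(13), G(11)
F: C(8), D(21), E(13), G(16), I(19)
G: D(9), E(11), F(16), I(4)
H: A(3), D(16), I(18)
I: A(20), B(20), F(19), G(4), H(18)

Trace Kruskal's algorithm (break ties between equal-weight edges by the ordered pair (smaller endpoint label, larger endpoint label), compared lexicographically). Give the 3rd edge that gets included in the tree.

G-I

Kruskal's algorithm — process edges by increasing weight (ties by edge label):
A H (3): add — endpoints in different components.
D E (3): add — endpoints in different components.
G I (4): add — endpoints in different components.
C F (8): add — endpoints in different components.
D G (9): add — endpoints in different components.
C E (10): add — endpoints in different components.
E G (11): skip — E and G already connected.
E F (13): skip — E and F already connected.
A C (14): add — endpoints in different components.
A D (15): skip — A and D already connected.
B C (16): add — endpoints in different components.
The 3rd edge added is G I.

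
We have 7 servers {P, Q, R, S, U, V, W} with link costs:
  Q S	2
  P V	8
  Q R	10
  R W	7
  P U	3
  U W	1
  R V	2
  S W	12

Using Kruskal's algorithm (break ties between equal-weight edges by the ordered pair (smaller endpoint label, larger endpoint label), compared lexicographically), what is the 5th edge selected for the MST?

R-W

Kruskal's algorithm — process edges by increasing weight (ties by edge label):
U W (1): add. Components now {P} {R} {U,W} {V} {S} {Q}
Q S (2): add. Components now {P} {R} {U,W} {V} {Q,S}
R V (2): add. Components now {P} {R,V} {U,W} {Q,S}
P U (3): add. Components now {P,U,W} {R,V} {Q,S}
R W (7): add. Components now {P,R,U,V,W} {Q,S}
P V (8): skip — P and V already connected.
Q R (10): add. Components now {P,Q,R,S,U,V,W}
The 5th edge added is R W.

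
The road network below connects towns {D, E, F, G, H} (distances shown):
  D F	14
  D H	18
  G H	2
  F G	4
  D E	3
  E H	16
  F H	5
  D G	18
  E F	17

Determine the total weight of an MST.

23

Kruskal: consider edges lightest-first.
G H (2): add. Components now {D} {E} {F} {G,H}
D E (3): add. Components now {D,E} {F} {G,H}
F G (4): add. Components now {D,E} {F,G,H}
F H (5): skip — F and H already connected.
D F (14): add. Components now {D,E,F,G,H}
MST edges: G H, D E, F G, D F; total weight 2+3+4+14 = 23.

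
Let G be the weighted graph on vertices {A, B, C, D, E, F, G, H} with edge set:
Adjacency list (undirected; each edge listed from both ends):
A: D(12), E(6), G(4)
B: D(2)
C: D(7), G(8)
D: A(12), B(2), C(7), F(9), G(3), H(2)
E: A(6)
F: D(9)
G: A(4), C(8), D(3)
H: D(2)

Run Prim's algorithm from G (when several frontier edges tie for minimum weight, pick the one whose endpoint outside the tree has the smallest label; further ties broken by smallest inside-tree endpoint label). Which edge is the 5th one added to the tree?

A-E

Grow the tree from G using Prim:
Step 1: frontier [D G 3, A G 4, C G 8] → take D G (3); add D.
Step 2: frontier [B D 2, D H 2, C D 7, D F 9, A D 12, A G 4, C G 8] → take B D (2); add B.
Step 3: frontier [D H 2, C D 7, D F 9, A D 12, A G 4, C G 8] → take D H (2); add H.
Step 4: frontier [C D 7, D F 9, A D 12, A G 4, C G 8] → take A G (4); add A.
Step 5: frontier [A E 6, C D 7, D F 9, C G 8] → take A E (6); add E.
Step 6: frontier [C D 7, D F 9, C G 8] → take C D (7); add C.
Step 7: frontier [D F 9] → take D F (9); add F.
The 5th edge added is A E.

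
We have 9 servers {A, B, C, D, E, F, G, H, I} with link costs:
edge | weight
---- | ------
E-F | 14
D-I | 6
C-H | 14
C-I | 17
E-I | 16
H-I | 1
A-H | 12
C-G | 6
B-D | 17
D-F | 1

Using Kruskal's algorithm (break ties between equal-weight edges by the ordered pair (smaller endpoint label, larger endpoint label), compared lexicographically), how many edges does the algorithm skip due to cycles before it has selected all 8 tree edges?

Sort edges by weight, then run Kruskal:
D-F (1): add — endpoints in different components.
H-I (1): add — endpoints in different components.
C-G (6): add — endpoints in different components.
D-I (6): add — endpoints in different components.
A-H (12): add — endpoints in different components.
C-H (14): add — endpoints in different components.
E-F (14): add — endpoints in different components.
E-I (16): skip — E and I already connected.
B-D (17): add — endpoints in different components.
Edges rejected before the tree was complete: 1.

1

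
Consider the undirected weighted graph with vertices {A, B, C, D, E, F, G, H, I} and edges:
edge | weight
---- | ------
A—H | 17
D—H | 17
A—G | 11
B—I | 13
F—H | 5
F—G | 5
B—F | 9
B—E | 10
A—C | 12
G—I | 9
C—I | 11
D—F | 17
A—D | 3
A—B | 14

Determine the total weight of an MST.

Prim, starting at G.
Step 1: frontier [F—G 5, G—I 9, A—G 11] → take F—G (5); add F.
Step 2: frontier [F—H 5, B—F 9, D—F 17, G—I 9, A—G 11] → take F—H (5); add H.
Step 3: frontier [B—F 9, D—F 17, G—I 9, A—G 11, A—H 17, D—H 17] → take B—F (9); add B.
Step 4: frontier [B—E 10, B—I 13, A—B 14, D—F 17, G—I 9, A—G 11, A—H 17, D—H 17] → take G—I (9); add I.
Step 5: frontier [B—E 10, A—B 14, D—F 17, A—G 11, A—H 17, D—H 17, C—I 11] → take B—E (10); add E.
Step 6: frontier [A—B 14, D—F 17, A—G 11, A—H 17, D—H 17, C—I 11] → take A—G (11); add A.
Step 7: frontier [A—D 3, A—C 12, D—F 17, D—H 17, C—I 11] → take A—D (3); add D.
Step 8: frontier [A—C 12, C—I 11] → take C—I (11); add C.
MST edges: F—G, F—H, B—F, G—I, B—E, A—G, A—D, C—I; total weight 5+5+9+9+10+11+3+11 = 63.

63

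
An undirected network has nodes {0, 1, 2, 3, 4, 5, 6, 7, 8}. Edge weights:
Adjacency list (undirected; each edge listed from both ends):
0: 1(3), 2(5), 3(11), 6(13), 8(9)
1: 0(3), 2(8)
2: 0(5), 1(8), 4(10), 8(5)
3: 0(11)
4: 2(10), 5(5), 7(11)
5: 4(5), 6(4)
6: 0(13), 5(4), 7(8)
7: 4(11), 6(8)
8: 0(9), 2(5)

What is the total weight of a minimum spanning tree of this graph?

Sort edges by weight, then run Kruskal:
0—1 (3): add — endpoints in different components.
5—6 (4): add — endpoints in different components.
0—2 (5): add — endpoints in different components.
2—8 (5): add — endpoints in different components.
4—5 (5): add — endpoints in different components.
1—2 (8): skip — 1 and 2 already connected.
6—7 (8): add — endpoints in different components.
0—8 (9): skip — 0 and 8 already connected.
2—4 (10): add — endpoints in different components.
0—3 (11): add — endpoints in different components.
MST edges: 0—1, 5—6, 0—2, 2—8, 4—5, 6—7, 2—4, 0—3; total weight 3+4+5+5+5+8+10+11 = 51.

51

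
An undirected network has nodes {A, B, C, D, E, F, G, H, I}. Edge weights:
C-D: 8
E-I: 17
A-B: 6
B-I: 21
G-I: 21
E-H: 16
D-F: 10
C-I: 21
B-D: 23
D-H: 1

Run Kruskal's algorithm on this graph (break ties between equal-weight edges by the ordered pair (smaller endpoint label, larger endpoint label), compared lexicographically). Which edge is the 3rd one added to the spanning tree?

C-D

Kruskal's algorithm — process edges by increasing weight (ties by edge label):
D-H (1): add — endpoints in different components.
A-B (6): add — endpoints in different components.
C-D (8): add — endpoints in different components.
D-F (10): add — endpoints in different components.
E-H (16): add — endpoints in different components.
E-I (17): add — endpoints in different components.
B-I (21): add — endpoints in different components.
C-I (21): skip — C and I already connected.
G-I (21): add — endpoints in different components.
The 3rd edge added is C-D.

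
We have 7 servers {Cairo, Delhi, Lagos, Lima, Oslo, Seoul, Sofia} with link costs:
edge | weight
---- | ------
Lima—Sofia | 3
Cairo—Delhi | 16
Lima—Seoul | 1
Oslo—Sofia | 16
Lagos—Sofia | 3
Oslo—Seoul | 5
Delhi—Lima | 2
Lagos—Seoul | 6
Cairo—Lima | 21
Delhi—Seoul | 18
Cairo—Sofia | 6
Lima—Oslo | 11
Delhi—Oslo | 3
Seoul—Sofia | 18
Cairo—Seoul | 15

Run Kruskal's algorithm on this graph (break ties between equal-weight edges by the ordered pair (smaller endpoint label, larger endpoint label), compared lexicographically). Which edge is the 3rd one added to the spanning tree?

Delhi-Oslo

Sort edges by weight, then run Kruskal:
Lima—Seoul (1): add. Components now {Oslo} {Sofia} {Lagos} {Delhi} {Cairo} {Lima,Seoul}
Delhi—Lima (2): add. Components now {Oslo} {Sofia} {Lagos} {Delhi,Lima,Seoul} {Cairo}
Delhi—Oslo (3): add. Components now {Delhi,Lima,Oslo,Seoul} {Sofia} {Lagos} {Cairo}
Lagos—Sofia (3): add. Components now {Delhi,Lima,Oslo,Seoul} {Lagos,Sofia} {Cairo}
Lima—Sofia (3): add. Components now {Delhi,Lagos,Lima,Oslo,Seoul,Sofia} {Cairo}
Oslo—Seoul (5): skip — Oslo and Seoul already connected.
Cairo—Sofia (6): add. Components now {Cairo,Delhi,Lagos,Lima,Oslo,Seoul,Sofia}
The 3rd edge added is Delhi—Oslo.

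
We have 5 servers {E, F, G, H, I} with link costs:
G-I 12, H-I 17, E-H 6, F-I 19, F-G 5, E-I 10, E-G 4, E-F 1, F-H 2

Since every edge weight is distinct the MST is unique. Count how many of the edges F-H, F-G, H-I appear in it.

Kruskal's algorithm — process edges by increasing weight (ties by edge label):
E-F (1): add — endpoints in different components.
F-H (2): add — endpoints in different components.
E-G (4): add — endpoints in different components.
F-G (5): skip — F and G already connected.
E-H (6): skip — E and H already connected.
E-I (10): add — endpoints in different components.
MST edge set: {E-F, F-H, E-G, E-I}.
Of the listed edges, {F-H} are in the MST → 1.

1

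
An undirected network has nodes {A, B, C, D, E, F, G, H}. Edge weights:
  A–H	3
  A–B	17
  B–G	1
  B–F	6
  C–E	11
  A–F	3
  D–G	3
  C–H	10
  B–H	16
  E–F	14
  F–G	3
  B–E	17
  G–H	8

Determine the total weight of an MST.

34

Kruskal's algorithm — process edges by increasing weight (ties by edge label):
B–G (1): add — endpoints in different components.
A–F (3): add — endpoints in different components.
A–H (3): add — endpoints in different components.
D–G (3): add — endpoints in different components.
F–G (3): add — endpoints in different components.
B–F (6): skip — B and F already connected.
G–H (8): skip — G and H already connected.
C–H (10): add — endpoints in different components.
C–E (11): add — endpoints in different components.
MST edges: B–G, A–F, A–H, D–G, F–G, C–H, C–E; total weight 1+3+3+3+3+10+11 = 34.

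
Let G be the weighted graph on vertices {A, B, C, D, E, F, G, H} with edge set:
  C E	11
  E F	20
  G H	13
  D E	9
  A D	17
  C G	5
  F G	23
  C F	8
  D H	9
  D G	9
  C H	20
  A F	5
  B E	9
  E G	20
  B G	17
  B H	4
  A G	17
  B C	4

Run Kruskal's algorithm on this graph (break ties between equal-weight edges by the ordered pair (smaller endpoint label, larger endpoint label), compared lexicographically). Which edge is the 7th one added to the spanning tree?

D-E

Kruskal's algorithm — process edges by increasing weight (ties by edge label):
B C (4): add — endpoints in different components.
B H (4): add — endpoints in different components.
A F (5): add — endpoints in different components.
C G (5): add — endpoints in different components.
C F (8): add — endpoints in different components.
B E (9): add — endpoints in different components.
D E (9): add — endpoints in different components.
The 7th edge added is D E.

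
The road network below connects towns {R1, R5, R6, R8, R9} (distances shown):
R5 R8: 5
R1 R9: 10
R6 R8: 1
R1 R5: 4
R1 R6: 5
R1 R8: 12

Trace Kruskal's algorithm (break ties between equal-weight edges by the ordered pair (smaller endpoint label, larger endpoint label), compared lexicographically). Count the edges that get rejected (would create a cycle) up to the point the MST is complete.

1

Kruskal's algorithm — process edges by increasing weight (ties by edge label):
R6 R8 (1): add. Components now {R5} {R6,R8} {R1} {R9}
R1 R5 (4): add. Components now {R1,R5} {R6,R8} {R9}
R1 R6 (5): add. Components now {R1,R5,R6,R8} {R9}
R5 R8 (5): skip — R5 and R8 already connected.
R1 R9 (10): add. Components now {R1,R5,R6,R8,R9}
Edges rejected before the tree was complete: 1.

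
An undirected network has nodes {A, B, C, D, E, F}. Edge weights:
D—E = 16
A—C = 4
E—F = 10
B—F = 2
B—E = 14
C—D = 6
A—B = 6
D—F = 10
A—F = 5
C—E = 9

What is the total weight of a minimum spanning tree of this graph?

Sort edges by weight, then run Kruskal:
B—F (2): add — endpoints in different components.
A—C (4): add — endpoints in different components.
A—F (5): add — endpoints in different components.
A—B (6): skip — A and B already connected.
C—D (6): add — endpoints in different components.
C—E (9): add — endpoints in different components.
MST edges: B—F, A—C, A—F, C—D, C—E; total weight 2+4+5+6+9 = 26.

26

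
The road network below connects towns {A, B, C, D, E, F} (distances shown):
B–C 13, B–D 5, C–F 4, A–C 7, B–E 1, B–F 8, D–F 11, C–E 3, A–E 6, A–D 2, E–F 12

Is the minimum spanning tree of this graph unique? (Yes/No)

Yes

Sort edges by weight, then run Kruskal:
B–E (1): add — endpoints in different components.
A–D (2): add — endpoints in different components.
C–E (3): add — endpoints in different components.
C–F (4): add — endpoints in different components.
B–D (5): add — endpoints in different components.
Every non-tree edge has weight strictly greater than the heaviest edge on the tree path between its endpoints, so the MST is unique.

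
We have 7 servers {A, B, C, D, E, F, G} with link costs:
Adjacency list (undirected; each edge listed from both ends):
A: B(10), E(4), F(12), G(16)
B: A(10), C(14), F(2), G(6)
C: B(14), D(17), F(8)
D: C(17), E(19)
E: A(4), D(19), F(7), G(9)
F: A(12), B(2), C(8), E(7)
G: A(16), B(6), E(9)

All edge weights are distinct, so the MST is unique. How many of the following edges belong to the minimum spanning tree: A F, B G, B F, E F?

3

Kruskal's algorithm — process edges by increasing weight (ties by edge label):
B F (2): add. Components now {A} {B,F} {C} {D} {E} {G}
A E (4): add. Components now {A,E} {B,F} {C} {D} {G}
B G (6): add. Components now {A,E} {B,F,G} {C} {D}
E F (7): add. Components now {A,B,E,F,G} {C} {D}
C F (8): add. Components now {A,B,C,E,F,G} {D}
E G (9): skip — E and G already connected.
A B (10): skip — A and B already connected.
A F (12): skip — A and F already connected.
B C (14): skip — B and C already connected.
A G (16): skip — A and G already connected.
C D (17): add. Components now {A,B,C,D,E,F,G}
MST edge set: {B F, A E, B G, E F, C F, C D}.
Of the listed edges, {B G, B F, E F} are in the MST → 3.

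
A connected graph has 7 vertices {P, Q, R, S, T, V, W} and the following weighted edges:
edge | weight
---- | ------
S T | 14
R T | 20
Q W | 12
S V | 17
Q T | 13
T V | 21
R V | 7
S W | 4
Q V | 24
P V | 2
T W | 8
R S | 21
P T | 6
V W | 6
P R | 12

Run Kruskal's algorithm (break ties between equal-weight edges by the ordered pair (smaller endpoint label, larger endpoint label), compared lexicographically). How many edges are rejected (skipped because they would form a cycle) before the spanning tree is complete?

2

Kruskal: consider edges lightest-first.
P V (2): add. Components now {Q} {W} {R} {T} {P,V} {S}
S W (4): add. Components now {Q} {S,W} {R} {T} {P,V}
P T (6): add. Components now {Q} {S,W} {R} {P,T,V}
V W (6): add. Components now {Q} {P,S,T,V,W} {R}
R V (7): add. Components now {Q} {P,R,S,T,V,W}
T W (8): skip — W and T already connected.
P R (12): skip — R and P already connected.
Q W (12): add. Components now {P,Q,R,S,T,V,W}
Edges rejected before the tree was complete: 2.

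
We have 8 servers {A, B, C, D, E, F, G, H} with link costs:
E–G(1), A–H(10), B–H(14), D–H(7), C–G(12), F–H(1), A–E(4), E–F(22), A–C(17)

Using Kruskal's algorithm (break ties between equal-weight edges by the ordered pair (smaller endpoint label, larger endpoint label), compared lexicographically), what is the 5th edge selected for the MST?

A-H

Kruskal's algorithm — process edges by increasing weight (ties by edge label):
E–G (1): add — endpoints in different components.
F–H (1): add — endpoints in different components.
A–E (4): add — endpoints in different components.
D–H (7): add — endpoints in different components.
A–H (10): add — endpoints in different components.
C–G (12): add — endpoints in different components.
B–H (14): add — endpoints in different components.
The 5th edge added is A–H.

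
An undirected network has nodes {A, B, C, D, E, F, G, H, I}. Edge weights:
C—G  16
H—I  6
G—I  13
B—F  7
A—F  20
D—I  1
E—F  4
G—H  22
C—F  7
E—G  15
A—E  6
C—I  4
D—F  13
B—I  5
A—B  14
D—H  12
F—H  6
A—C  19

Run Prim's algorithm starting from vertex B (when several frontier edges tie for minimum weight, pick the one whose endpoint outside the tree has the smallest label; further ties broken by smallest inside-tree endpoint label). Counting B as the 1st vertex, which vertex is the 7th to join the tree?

Prim's algorithm from B:
Step 1: cheapest edge leaving the tree is B—I (5); add I.
Step 2: cheapest edge leaving the tree is D—I (1); add D.
Step 3: cheapest edge leaving the tree is C—I (4); add C.
Step 4: cheapest edge leaving the tree is H—I (6); add H.
Step 5: cheapest edge leaving the tree is F—H (6); add F.
Step 6: cheapest edge leaving the tree is E—F (4); add E.
Step 7: cheapest edge leaving the tree is A—E (6); add A.
Step 8: cheapest edge leaving the tree is G—I (13); add G.
Vertex order: B, I, D, C, H, F, E, A, G. The 7th vertex is E.

E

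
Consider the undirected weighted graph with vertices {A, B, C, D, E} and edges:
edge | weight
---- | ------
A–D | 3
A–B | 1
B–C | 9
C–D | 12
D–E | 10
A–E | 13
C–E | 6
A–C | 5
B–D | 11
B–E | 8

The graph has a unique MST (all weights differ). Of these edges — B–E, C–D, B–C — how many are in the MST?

0

Kruskal's algorithm — process edges by increasing weight (ties by edge label):
A–B (1): add — endpoints in different components.
A–D (3): add — endpoints in different components.
A–C (5): add — endpoints in different components.
C–E (6): add — endpoints in different components.
MST edge set: {A–B, A–D, A–C, C–E}.
Of the listed edges, {} are in the MST → 0.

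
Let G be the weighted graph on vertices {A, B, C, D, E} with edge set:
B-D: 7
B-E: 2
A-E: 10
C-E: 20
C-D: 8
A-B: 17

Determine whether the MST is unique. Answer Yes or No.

Yes

Kruskal's algorithm — process edges by increasing weight (ties by edge label):
B-E (2): add — endpoints in different components.
B-D (7): add — endpoints in different components.
C-D (8): add — endpoints in different components.
A-E (10): add — endpoints in different components.
Every non-tree edge has weight strictly greater than the heaviest edge on the tree path between its endpoints, so the MST is unique.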